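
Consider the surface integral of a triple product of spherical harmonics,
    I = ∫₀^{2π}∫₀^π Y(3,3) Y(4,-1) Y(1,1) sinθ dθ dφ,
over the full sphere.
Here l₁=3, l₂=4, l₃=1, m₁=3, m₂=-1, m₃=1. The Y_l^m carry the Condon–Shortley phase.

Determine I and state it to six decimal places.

0.000000

3 − 1 + 1 = 3 ≠ 0: azimuthal integral kills it; I = 0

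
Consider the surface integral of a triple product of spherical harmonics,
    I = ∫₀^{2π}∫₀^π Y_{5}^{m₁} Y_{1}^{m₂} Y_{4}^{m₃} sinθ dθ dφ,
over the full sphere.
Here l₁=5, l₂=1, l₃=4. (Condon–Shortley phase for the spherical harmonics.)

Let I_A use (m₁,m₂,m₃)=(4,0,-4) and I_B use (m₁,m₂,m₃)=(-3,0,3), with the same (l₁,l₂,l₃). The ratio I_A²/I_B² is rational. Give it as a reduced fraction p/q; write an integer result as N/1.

l's match ⇒ only the (l;m) 3-j factors differ between A and B.
A: triangle coeff Δ(5,1,4) = 1/495; Σ_t [1,1]: t=1:−1/40320 = -1/40320; (3j)²=1/55 [(5 1 4; 4 0 -4)], sign=-1
B: triangle coeff Δ(5,1,4) = 1/495; Σ_t [1,1]: t=1:−1/5040 = -1/5040; (3j)²=16/495 [(5 1 4; -3 0 3)], sign=+1
I_A²/I_B² = (1/55)/(16/495) = 9/16

9/16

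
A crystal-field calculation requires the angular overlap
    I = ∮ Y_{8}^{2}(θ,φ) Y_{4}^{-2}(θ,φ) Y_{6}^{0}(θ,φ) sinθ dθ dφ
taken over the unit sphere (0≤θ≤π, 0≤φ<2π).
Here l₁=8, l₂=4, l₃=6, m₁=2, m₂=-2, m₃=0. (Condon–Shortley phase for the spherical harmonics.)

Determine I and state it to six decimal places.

-0.024460

m-sum 0 ✓  L=18 even ✓  4≤6≤12 ✓
Π(2lᵢ+1) = 17×9×13 = 1989
triangle coeff Δ(8,4,6) = 1/23279256
Σ_t [2,4]: t=2:+1/1658880 t=3:−1/518400 t=4:+1/1658880 = -1/1382400
(3j)²=504/46189 [(8 4 6; 0 0 0)], sign=-1
Σ_t [0,2]: t=0:+1/24883200 t=1:−1/1728000 t=2:+1/1658880 = 1/15552000
(3j)²=16/46189 [(8 4 6; 2 -2 0)], sign=+1
⇒ 4πI² = 72576/9653501
I = (-1)√(72576/9653501/(4π)) = -0.02445959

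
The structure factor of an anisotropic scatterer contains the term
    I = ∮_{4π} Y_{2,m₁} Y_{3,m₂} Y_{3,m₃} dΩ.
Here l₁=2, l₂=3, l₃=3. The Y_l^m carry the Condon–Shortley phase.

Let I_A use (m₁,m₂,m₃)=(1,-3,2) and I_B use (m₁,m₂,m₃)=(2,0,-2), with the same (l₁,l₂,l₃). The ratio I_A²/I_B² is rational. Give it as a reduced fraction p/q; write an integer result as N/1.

5/4

Shared (l₁,l₂,l₃)=(2,3,3): N and (l;000)² cancel in I_A²/I_B².
A: Δ = 2!·2!·4!/9! = 1/3780; Racah Σ t=0..0: t=0:+1/48 = 1/48; ⇒ 3j(2 3 3; 1 -3 2)² = 5/84, sgn -1
B: Δ = 2!·2!·4!/9! = 1/3780; Racah Σ t=0..0: t=0:+1/24 = 1/24; ⇒ 3j(2 3 3; 2 0 -2)² = 1/21, sgn -1
I_A²/I_B² = (5/84)/(1/21) = 5/4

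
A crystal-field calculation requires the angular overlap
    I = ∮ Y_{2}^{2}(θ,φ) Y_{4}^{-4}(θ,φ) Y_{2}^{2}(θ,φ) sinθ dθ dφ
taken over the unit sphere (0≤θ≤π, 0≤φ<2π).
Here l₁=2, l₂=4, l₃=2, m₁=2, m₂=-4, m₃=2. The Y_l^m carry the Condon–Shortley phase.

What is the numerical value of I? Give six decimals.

0.337168

Rules hold: Σm=0, L=8 even, 2≤2≤6.
N = 5·9·5 = 225
Δ = 4!·0!·4!/9! = 1/630
Racah Σ t=2..2: t=2:+1/16 = 1/16
⇒ 3j(2 4 2; 0 0 0)² = 2/35, sgn +1
Racah Σ t=0..0: t=0:+1/576 = 1/576
⇒ 3j(2 4 2; 2 -4 2)² = 1/9, sgn +1
4πI² = N·(3j₀)²·(3jₘ)² = 10/7
I = +1·√(1.42857/4π) = 0.33716777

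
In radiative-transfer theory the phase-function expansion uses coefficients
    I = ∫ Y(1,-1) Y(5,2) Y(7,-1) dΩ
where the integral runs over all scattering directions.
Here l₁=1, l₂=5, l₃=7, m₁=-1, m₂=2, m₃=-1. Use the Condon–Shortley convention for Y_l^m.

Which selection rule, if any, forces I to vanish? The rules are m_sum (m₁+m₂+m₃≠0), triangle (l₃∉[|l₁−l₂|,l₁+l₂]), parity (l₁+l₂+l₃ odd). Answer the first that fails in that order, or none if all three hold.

azimuthal sum: -1 + 2 − 1 = 0  ✓
4 ≤ 7 ≤ 6 (triangle on l)  ✗
L = 1 + 5 + 7 = 13 (odd)

triangle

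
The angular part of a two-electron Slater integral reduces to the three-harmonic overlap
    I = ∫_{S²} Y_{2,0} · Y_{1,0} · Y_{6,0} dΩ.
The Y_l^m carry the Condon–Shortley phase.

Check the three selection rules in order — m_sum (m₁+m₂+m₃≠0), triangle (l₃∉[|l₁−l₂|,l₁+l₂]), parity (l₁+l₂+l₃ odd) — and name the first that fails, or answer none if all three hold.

triangle

azimuthal sum: 0 + 0 + 0 = 0  ✓
1 ≤ 6 ≤ 3 (triangle on l)  ✗
L = 2 + 1 + 6 = 9 (odd)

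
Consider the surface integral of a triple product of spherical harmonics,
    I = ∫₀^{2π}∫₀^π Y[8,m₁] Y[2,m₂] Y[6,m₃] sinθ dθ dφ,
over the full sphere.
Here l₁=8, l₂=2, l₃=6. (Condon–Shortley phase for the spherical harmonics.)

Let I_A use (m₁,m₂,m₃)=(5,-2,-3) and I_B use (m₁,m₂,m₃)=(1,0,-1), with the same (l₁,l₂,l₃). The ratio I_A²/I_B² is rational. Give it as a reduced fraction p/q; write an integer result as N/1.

l's match ⇒ only the (l;m) 3-j factors differ between A and B.
A: triangle coeff Δ(8,2,6) = 1/30940; Σ_t [0,0]: t=0:+1/52254720 = 1/52254720; (3j)²=11/476 [(8 2 6; 5 -2 -3)], sign=-1
B: triangle coeff Δ(8,2,6) = 1/30940; Σ_t [2,2]: t=2:+1/2419200 = 1/2419200; (3j)²=27/1105 [(8 2 6; 1 0 -1)], sign=-1
I_A²/I_B² = (11/476)/(27/1105) = 715/756

715/756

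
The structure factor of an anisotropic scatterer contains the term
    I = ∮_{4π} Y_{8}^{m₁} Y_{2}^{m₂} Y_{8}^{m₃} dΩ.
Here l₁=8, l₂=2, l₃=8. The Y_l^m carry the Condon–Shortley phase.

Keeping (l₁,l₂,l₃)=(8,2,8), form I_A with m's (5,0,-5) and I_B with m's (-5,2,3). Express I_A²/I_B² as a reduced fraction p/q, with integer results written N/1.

l's match ⇒ only the (l;m) 3-j factors differ between A and B.
A: triangle coeff Δ(8,2,8) = 1/348840; Σ_t [0,2]: t=0:+1/958003200 t=1:−1/958003200 t=2:+1/24908083200 = 1/24908083200; (3j)²=1/38760 [(8 2 8; 5 0 -5)], sign=-1
B: triangle coeff Δ(8,2,8) = 1/348840; Σ_t [2,2]: t=2:+1/958003200 = 1/958003200; (3j)²=13/969 [(8 2 8; -5 2 3)], sign=-1
I_A²/I_B² = (1/38760)/(13/969) = 1/520

1/520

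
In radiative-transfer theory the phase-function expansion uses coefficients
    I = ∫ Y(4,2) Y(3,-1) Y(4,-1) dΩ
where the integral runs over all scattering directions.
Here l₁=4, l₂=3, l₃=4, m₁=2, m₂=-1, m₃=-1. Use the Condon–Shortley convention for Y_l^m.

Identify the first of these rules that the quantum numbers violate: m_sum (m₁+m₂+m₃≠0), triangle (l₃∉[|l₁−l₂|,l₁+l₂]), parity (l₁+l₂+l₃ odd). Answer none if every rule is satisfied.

Σmᵢ = 0  ✓
l₃∈[|l₁−l₂|,l₁+l₂]=[1,7], have l₃=4  ✓
Σlᵢ = 11 ⇒ odd  ✗

parity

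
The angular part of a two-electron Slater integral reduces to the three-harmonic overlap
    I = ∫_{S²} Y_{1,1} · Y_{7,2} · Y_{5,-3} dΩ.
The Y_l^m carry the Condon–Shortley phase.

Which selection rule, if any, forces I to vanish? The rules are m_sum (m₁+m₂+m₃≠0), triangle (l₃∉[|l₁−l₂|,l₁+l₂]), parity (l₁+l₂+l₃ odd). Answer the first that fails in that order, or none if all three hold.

Σmᵢ = 0  ✓
l₃∈[|l₁−l₂|,l₁+l₂]=[6,8], have l₃=5  ✗
Σlᵢ = 13 ⇒ odd

triangle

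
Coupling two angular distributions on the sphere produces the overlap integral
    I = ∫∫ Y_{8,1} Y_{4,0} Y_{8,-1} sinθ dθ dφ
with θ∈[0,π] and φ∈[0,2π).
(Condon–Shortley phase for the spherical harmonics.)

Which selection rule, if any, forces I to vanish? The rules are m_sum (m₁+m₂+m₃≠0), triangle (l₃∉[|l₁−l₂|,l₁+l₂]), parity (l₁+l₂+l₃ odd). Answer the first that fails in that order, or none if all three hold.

none

Σmᵢ = 0  ✓
l₃∈[|l₁−l₂|,l₁+l₂]=[4,12], have l₃=8  ✓
Σlᵢ = 20 ⇒ even  ✓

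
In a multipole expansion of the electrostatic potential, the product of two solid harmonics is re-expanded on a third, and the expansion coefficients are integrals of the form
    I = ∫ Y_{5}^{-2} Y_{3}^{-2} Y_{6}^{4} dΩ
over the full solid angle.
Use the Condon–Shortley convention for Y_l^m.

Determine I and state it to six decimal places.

Rules hold: Σm=0, L=14 even, 2≤6≤8.
N = 11·7·13 = 1001
Δ = 2!·8!·4!/15! = 1/675675
Racah Σ t=0..2: t=0:+1/8640 t=1:−1/2304 t=2:+1/8640 = -7/34560
⇒ 3j(5 3 6; 0 0 0)² = 7/429, sgn -1
Racah Σ t=0..1: t=0:+1/60480 t=1:−1/34560 = -1/80640
⇒ 3j(5 3 6; -2 -2 4)² = 6/1001, sgn -1
4πI² = N·(3j₀)²·(3jₘ)² = 14/143
I = +1·√(0.0979021/4π) = 0.08826552

0.088266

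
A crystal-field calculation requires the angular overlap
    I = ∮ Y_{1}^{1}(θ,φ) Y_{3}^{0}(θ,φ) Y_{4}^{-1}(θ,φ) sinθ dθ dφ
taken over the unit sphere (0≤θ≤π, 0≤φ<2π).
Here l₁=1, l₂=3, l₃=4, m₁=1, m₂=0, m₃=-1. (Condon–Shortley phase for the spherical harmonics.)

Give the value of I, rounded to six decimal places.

-0.194664

Rules hold: Σm=0, L=8 even, 2≤4≤4.
N = 3·7·9 = 189
Δ = 0!·2!·6!/9! = 1/252
Racah Σ t=0..0: t=0:+1/36 = 1/36
⇒ 3j(1 3 4; 0 0 0)² = 4/63, sgn +1
Racah Σ t=0..0: t=0:+1/72 = 1/72
⇒ 3j(1 3 4; 1 0 -1)² = 5/126, sgn -1
4πI² = N·(3j₀)²·(3jₘ)² = 10/21
I = -1·√(0.47619/4π) = -0.19466390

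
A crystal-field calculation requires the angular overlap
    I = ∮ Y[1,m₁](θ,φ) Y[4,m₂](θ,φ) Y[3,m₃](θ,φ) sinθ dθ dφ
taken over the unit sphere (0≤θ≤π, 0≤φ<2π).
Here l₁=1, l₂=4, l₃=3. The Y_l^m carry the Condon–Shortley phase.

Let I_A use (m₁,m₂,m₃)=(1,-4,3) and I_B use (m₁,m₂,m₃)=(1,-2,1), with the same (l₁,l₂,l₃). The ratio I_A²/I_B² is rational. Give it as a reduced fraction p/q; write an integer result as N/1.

28/15

Shared (l₁,l₂,l₃)=(1,4,3): N and (l;000)² cancel in I_A²/I_B².
A: Δ = 2!·0!·6!/9! = 1/252; Racah Σ t=0..0: t=0:+1/1440 = 1/1440; ⇒ 3j(1 4 3; 1 -4 3)² = 1/9, sgn +1
B: Δ = 2!·0!·6!/9! = 1/252; Racah Σ t=0..0: t=0:+1/96 = 1/96; ⇒ 3j(1 4 3; 1 -2 1)² = 5/84, sgn +1
I_A²/I_B² = (1/9)/(5/84) = 28/15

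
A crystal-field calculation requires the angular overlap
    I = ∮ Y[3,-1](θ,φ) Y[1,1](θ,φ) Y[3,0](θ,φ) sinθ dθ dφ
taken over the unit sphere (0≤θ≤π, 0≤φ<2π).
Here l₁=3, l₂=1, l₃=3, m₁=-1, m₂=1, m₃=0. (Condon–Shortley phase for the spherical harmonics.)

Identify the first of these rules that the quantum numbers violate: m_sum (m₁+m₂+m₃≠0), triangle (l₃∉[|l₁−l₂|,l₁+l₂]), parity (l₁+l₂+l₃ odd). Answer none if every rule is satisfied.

m₁+m₂+m₃ = -1 + 1 + 0 = 0  ✓
triangle: |3−1|=2 ≤ l₃=3 ≤ 3+1=4  ✓
parity: l₁+l₂+l₃ = 7 is odd  ✗

parity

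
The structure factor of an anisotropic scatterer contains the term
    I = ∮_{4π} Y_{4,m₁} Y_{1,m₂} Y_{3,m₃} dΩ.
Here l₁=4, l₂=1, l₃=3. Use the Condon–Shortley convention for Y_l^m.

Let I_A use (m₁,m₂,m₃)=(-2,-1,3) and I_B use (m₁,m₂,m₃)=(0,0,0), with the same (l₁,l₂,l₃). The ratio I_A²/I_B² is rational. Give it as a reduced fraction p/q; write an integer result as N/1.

Shared (l₁,l₂,l₃)=(4,1,3): N and (l;000)² cancel in I_A²/I_B².
A: Δ = 2!·6!·0!/9! = 1/252; Racah Σ t=0..0: t=0:+1/1440 = 1/1440; ⇒ 3j(4 1 3; -2 -1 3)² = 1/252, sgn +1
B: Δ = 2!·6!·0!/9! = 1/252; Racah Σ t=1..1: t=1:−1/36 = -1/36; ⇒ 3j(4 1 3; 0 0 0)² = 4/63, sgn +1
I_A²/I_B² = (1/252)/(4/63) = 1/16

1/16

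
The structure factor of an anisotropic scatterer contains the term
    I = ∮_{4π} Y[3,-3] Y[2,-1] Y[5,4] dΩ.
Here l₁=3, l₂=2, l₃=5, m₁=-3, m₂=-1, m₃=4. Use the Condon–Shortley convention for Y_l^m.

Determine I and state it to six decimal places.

Rules hold: Σm=0, L=10 even, 1≤5≤5.
N = 7·5·11 = 385
Δ = 0!·6!·4!/11! = 1/2310
Racah Σ t=0..0: t=0:+1/144 = 1/144
⇒ 3j(3 2 5; 0 0 0)² = 10/231, sgn -1
Racah Σ t=0..0: t=0:+1/4320 = 1/4320
⇒ 3j(3 2 5; -3 -1 4)² = 2/55, sgn -1
4πI² = N·(3j₀)²·(3jₘ)² = 20/33
I = +1·√(0.606061/4π) = 0.21961050

0.219610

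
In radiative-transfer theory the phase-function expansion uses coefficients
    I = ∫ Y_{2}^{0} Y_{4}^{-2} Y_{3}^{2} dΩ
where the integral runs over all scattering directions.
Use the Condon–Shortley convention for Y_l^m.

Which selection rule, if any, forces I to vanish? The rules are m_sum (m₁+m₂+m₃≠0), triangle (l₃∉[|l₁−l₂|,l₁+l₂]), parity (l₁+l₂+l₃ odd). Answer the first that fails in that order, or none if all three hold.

parity

azimuthal sum: 0 − 2 + 2 = 0  ✓
2 ≤ 3 ≤ 6 (triangle on l)  ✓
L = 2 + 4 + 3 = 9 (odd)  ✗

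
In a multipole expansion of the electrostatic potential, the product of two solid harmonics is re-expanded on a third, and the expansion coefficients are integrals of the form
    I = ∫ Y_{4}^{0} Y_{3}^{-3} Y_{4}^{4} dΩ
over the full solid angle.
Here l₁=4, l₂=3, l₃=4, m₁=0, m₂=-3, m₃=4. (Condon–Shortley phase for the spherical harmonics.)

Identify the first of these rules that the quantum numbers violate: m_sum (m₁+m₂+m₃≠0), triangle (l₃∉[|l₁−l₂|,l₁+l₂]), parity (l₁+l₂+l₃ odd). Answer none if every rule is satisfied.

m_sum

azimuthal sum: 0 − 3 + 4 = 1  ✗
1 ≤ 4 ≤ 7 (triangle on l)
L = 4 + 3 + 4 = 11 (odd)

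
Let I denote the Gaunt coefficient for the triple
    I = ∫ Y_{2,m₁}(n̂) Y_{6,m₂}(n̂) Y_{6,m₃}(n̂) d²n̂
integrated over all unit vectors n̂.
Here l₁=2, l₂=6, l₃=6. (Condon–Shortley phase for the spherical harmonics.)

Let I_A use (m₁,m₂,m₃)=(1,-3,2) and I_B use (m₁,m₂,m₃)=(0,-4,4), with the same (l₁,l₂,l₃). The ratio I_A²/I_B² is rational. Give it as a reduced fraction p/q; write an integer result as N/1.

75/2

Shared (l₁,l₂,l₃)=(2,6,6): N and (l;000)² cancel in I_A²/I_B².
A: Δ = 2!·2!·10!/15! = 1/90090; Racah Σ t=0..1: t=0:+1/60480 t=1:−1/161280 = 1/96768; ⇒ 3j(2 6 6; 1 -3 2)² = 15/1001, sgn +1
B: Δ = 2!·2!·10!/15! = 1/90090; Racah Σ t=0..2: t=0:+1/322560 t=1:−1/362880 t=2:+1/14515200 = 1/2419200; ⇒ 3j(2 6 6; 0 -4 4)² = 2/5005, sgn +1
I_A²/I_B² = (15/1001)/(2/5005) = 75/2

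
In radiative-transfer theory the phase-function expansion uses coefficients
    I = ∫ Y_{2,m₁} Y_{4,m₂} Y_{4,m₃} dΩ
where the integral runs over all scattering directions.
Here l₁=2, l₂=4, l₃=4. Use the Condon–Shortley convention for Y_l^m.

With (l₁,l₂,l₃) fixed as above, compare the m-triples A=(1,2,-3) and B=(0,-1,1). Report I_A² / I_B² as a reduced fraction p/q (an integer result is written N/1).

Shared (l₁,l₂,l₃)=(2,4,4): N and (l;000)² cancel in I_A²/I_B².
A: Δ = 2!·2!·6!/11! = 1/13860; Racah Σ t=0..1: t=0:+1/1440 t=1:−1/240 = -1/288; ⇒ 3j(2 4 4; 1 2 -3)² = 5/132, sgn +1
B: Δ = 2!·2!·6!/11! = 1/13860; Racah Σ t=0..2: t=0:+1/144 t=1:−1/48 t=2:+1/480 = -17/1440; ⇒ 3j(2 4 4; 0 -1 1)² = 289/13860, sgn +1
I_A²/I_B² = (5/132)/(289/13860) = 525/289

525/289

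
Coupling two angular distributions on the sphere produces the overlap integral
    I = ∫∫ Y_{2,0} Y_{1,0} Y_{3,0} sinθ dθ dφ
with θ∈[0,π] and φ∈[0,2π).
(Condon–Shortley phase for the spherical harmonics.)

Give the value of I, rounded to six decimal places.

Rules hold: Σm=0, L=6 even, 1≤3≤3.
N = 5·3·7 = 105
Δ = 0!·4!·2!/7! = 1/105
Racah Σ t=0..0: t=0:+1/4 = 1/4
⇒ 3j(2 1 3; 0 0 0)² = 3/35, sgn -1
(m-triple is (0,0,0) — same symbol as above.)
4πI² = N·(3j₀)²·(3jₘ)² = 27/35
I = +1·√(0.771429/4π) = 0.24776670

0.247767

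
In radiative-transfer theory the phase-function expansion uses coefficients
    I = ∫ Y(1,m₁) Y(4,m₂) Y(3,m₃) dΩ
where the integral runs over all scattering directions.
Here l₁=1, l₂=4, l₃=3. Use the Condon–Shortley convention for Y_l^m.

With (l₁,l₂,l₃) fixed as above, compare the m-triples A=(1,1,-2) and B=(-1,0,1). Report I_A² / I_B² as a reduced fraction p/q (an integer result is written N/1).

Shared (l₁,l₂,l₃)=(1,4,3): N and (l;000)² cancel in I_A²/I_B².
A: Δ = 2!·0!·6!/9! = 1/252; Racah Σ t=0..0: t=0:+1/240 = 1/240; ⇒ 3j(1 4 3; 1 1 -2)² = 1/84, sgn -1
B: Δ = 2!·0!·6!/9! = 1/252; Racah Σ t=2..2: t=2:+1/96 = 1/96; ⇒ 3j(1 4 3; -1 0 1)² = 1/42, sgn +1
I_A²/I_B² = (1/84)/(1/42) = 1/2

1/2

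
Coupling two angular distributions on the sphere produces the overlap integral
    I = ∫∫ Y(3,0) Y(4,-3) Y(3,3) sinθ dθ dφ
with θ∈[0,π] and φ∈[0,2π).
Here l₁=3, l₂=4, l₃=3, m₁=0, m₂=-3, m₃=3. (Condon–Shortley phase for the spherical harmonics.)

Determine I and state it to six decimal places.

m-sum 0 ✓  L=10 even ✓  1≤3≤7 ✓
Π(2lᵢ+1) = 7×9×7 = 441
triangle coeff Δ(3,4,3) = 1/34650
Σ_t [1,3]: t=1:−1/72 t=2:+1/16 t=3:−1/72 = 5/144
(3j)²=2/77 [(3 4 3; 0 0 0)], sign=-1
Σ_t [1,1]: t=1:−1/288 = -1/288
(3j)²=1/22 [(3 4 3; 0 -3 3)], sign=-1
⇒ 4πI² = 63/121
I = (+1)√(63/121/(4π)) = 0.20355073

0.203551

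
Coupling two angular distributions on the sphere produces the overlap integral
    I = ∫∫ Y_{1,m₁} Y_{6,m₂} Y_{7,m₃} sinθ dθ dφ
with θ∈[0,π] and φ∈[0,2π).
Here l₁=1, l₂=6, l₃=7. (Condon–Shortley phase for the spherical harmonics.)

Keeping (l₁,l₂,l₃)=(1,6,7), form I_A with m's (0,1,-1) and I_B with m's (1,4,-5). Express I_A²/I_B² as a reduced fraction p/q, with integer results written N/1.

l's match ⇒ only the (l;m) 3-j factors differ between A and B.
A: triangle coeff Δ(1,6,7) = 1/1365; Σ_t [0,0]: t=0:+1/604800 = 1/604800; (3j)²=16/455 [(1 6 7; 0 1 -1)], sign=+1
B: triangle coeff Δ(1,6,7) = 1/1365; Σ_t [0,0]: t=0:+1/14515200 = 1/14515200; (3j)²=22/455 [(1 6 7; 1 4 -5)], sign=+1
I_A²/I_B² = (16/455)/(22/455) = 8/11

8/11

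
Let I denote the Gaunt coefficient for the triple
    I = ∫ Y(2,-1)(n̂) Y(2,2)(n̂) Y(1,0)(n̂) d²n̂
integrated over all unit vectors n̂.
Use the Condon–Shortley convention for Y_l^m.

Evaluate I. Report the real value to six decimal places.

0.000000

-1 + 2 + 0 = 1 ≠ 0: azimuthal integral kills it; I = 0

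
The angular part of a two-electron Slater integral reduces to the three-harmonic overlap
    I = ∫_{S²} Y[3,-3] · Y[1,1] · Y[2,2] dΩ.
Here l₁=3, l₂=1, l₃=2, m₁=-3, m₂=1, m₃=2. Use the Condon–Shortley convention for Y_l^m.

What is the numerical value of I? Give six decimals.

-0.319865

m-sum 0 ✓  L=6 even ✓  2≤2≤4 ✓
Π(2lᵢ+1) = 7×3×5 = 105
triangle coeff Δ(3,1,2) = 1/105
Σ_t [1,1]: t=1:−1/4 = -1/4
(3j)²=3/35 [(3 1 2; 0 0 0)], sign=-1
Σ_t [2,2]: t=2:+1/48 = 1/48
(3j)²=1/7 [(3 1 2; -3 1 2)], sign=+1
⇒ 4πI² = 9/7
I = (-1)√(9/7/(4π)) = -0.31986543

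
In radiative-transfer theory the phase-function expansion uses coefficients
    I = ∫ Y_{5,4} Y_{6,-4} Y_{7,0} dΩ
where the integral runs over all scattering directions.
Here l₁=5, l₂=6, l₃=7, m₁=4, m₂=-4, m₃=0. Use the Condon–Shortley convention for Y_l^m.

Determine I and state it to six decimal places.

0.150533

Checks pass: Σm=0; 18 even; l₃=7∈[1,11].
(2·5+1)(2·6+1)(2·7+1) = 2145
Δ: 4! 6! 8! / 19! → 1/174594420
sum: t=0:+1/4147200 t=1:−1/207360 t=2:+1/82944 t=3:−1/207360 t=4:+1/4147200 = 1/345600
3j²(5 6 7; 0 0 0) = Δ·Π!·Σ² = 420/46189  (sign -1)
sum: t=0:+1/4147200 t=1:−1/21772800 = 17/87091200
3j²(5 6 7; 4 -4 0) = Δ·Π!·Σ² = 119/8151  (sign -1)
combine: 4πI² = 2145·420/46189·119/8151 = 14700/51623
take √, sign +1: I = 0.15053314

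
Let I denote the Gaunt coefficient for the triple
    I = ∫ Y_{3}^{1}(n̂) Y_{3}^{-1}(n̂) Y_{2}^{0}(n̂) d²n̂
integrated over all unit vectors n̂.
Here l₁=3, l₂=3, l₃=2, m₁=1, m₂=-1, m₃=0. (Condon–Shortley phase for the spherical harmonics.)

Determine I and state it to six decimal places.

Checks pass: Σm=0; 8 even; l₃=2∈[0,6].
(2·3+1)(2·3+1)(2·2+1) = 245
Δ: 4! 2! 2! / 9! → 1/3780
sum: t=1:−1/24 t=2:+1/4 t=3:−1/24 = 1/6
3j²(3 3 2; 0 0 0) = Δ·Π!·Σ² = 4/105  (sign +1)
sum: t=0:+1/96 t=1:−1/6 t=2:+1/16 = -3/32
3j²(3 3 2; 1 -1 0) = Δ·Π!·Σ² = 3/140  (sign -1)
combine: 4πI² = 245·4/105·3/140 = 1/5
take √, sign -1: I = -0.12615663

-0.126157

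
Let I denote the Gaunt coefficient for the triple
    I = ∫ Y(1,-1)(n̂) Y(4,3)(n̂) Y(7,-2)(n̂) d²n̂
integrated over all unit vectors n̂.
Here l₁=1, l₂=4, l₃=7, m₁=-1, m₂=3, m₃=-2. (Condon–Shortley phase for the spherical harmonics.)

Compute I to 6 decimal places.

0.000000

triangle: need 3≤l₃≤5, have 7; I=0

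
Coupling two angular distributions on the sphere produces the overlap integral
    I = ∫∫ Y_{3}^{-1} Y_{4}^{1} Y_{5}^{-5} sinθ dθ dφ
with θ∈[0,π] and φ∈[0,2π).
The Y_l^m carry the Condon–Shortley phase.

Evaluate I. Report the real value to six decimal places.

0.000000

m-sum = -1 + 1 − 5 = -5 ≠ 0 ⇒ I = 0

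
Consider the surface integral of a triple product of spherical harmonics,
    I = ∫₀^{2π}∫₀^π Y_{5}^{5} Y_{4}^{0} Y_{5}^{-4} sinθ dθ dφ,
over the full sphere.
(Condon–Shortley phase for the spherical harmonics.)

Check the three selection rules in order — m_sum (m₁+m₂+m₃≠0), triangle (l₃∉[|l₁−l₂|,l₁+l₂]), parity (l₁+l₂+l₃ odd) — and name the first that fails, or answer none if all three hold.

m_sum

m₁+m₂+m₃ = 5 + 0 − 4 = 1  ✗
triangle: |5−4|=1 ≤ l₃=5 ≤ 5+4=9
parity: l₁+l₂+l₃ = 14 is even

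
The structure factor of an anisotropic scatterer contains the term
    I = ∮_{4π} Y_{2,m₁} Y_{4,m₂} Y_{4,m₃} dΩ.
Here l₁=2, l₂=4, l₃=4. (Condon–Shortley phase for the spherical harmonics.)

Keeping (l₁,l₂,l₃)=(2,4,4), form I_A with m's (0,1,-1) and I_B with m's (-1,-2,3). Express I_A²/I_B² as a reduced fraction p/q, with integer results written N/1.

289/525

l's match ⇒ only the (l;m) 3-j factors differ between A and B.
A: triangle coeff Δ(2,4,4) = 1/13860; Σ_t [0,2]: t=0:+1/480 t=1:−1/48 t=2:+1/144 = -17/1440; (3j)²=289/13860 [(2 4 4; 0 1 -1)], sign=+1
B: triangle coeff Δ(2,4,4) = 1/13860; Σ_t [1,2]: t=1:−1/240 t=2:+1/1440 = -1/288; (3j)²=5/132 [(2 4 4; -1 -2 3)], sign=+1
I_A²/I_B² = (289/13860)/(5/132) = 289/525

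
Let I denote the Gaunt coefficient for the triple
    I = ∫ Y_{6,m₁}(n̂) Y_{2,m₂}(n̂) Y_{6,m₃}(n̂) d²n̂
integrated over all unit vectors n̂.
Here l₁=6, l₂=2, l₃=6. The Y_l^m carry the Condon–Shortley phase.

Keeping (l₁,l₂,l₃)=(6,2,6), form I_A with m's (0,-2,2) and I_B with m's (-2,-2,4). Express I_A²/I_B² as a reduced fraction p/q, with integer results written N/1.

l's match ⇒ only the (l;m) 3-j factors differ between A and B.
A: triangle coeff Δ(6,2,6) = 1/90090; Σ_t [0,0]: t=0:+1/69120 = 1/69120; (3j)²=4/143 [(6 2 6; 0 -2 2)], sign=+1
B: triangle coeff Δ(6,2,6) = 1/90090; Σ_t [0,0]: t=0:+1/322560 = 1/322560; (3j)²=18/1001 [(6 2 6; -2 -2 4)], sign=+1
I_A²/I_B² = (4/143)/(18/1001) = 14/9

14/9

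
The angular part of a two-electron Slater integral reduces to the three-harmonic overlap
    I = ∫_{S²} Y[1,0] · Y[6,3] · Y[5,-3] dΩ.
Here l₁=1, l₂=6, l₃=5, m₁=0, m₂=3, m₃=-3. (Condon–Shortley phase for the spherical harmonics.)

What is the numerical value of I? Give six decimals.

-0.212310

Rules hold: Σm=0, L=12 even, 5≤5≤7.
N = 3·13·11 = 429
Δ = 2!·0!·10!/13! = 1/858
Racah Σ t=1..1: t=1:−1/14400 = -1/14400
⇒ 3j(1 6 5; 0 0 0)² = 6/143, sgn +1
Racah Σ t=1..1: t=1:−1/80640 = -1/80640
⇒ 3j(1 6 5; 0 3 -3)² = 9/286, sgn -1
4πI² = N·(3j₀)²·(3jₘ)² = 81/143
I = -1·√(0.566434/4π) = -0.21230956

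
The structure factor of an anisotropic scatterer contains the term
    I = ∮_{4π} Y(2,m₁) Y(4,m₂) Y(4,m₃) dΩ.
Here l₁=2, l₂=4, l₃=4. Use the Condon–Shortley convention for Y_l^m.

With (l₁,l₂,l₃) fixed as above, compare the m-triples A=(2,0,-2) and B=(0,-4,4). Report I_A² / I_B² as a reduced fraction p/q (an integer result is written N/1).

135/196

l's match ⇒ only the (l;m) 3-j factors differ between A and B.
A: triangle coeff Δ(2,4,4) = 1/13860; Σ_t [0,0]: t=0:+1/192 = 1/192; (3j)²=3/77 [(2 4 4; 2 0 -2)], sign=+1
B: triangle coeff Δ(2,4,4) = 1/13860; Σ_t [0,0]: t=0:+1/2880 = 1/2880; (3j)²=28/495 [(2 4 4; 0 -4 4)], sign=+1
I_A²/I_B² = (3/77)/(28/495) = 135/196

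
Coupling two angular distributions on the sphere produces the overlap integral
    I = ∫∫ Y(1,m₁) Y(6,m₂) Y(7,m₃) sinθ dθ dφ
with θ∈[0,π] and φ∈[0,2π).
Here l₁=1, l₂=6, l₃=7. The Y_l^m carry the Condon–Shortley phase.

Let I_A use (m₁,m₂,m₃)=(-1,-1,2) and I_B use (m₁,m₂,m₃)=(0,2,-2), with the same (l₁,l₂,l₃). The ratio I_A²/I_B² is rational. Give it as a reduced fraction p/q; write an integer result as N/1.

4/5

Same 1,6,7: normalisation and zero-m 3j drop out of the ratio.
A: Δ: 0! 2! 12! / 15! → 1/1365; sum: t=0:+1/1209600 = 1/1209600; 3j²(1 6 7; -1 -1 2) = Δ·Π!·Σ² = 12/455  (sign -1)
B: Δ: 0! 2! 12! / 15! → 1/1365; sum: t=0:+1/967680 = 1/967680; 3j²(1 6 7; 0 2 -2) = Δ·Π!·Σ² = 3/91  (sign -1)
I_A²/I_B² = (12/455)/(3/91) = 4/5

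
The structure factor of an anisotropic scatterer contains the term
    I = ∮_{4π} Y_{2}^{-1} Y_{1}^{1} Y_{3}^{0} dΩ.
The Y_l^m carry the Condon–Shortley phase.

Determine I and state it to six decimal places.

0.143048

Checks pass: Σm=0; 6 even; l₃=3∈[1,3].
(2·2+1)(2·1+1)(2·3+1) = 105
Δ: 0! 4! 2! / 7! → 1/105
sum: t=0:+1/4 = 1/4
3j²(2 1 3; 0 0 0) = Δ·Π!·Σ² = 3/35  (sign -1)
sum: t=0:+1/12 = 1/12
3j²(2 1 3; -1 1 0) = Δ·Π!·Σ² = 1/35  (sign -1)
combine: 4πI² = 105·3/35·1/35 = 9/35
take √, sign +1: I = 0.14304817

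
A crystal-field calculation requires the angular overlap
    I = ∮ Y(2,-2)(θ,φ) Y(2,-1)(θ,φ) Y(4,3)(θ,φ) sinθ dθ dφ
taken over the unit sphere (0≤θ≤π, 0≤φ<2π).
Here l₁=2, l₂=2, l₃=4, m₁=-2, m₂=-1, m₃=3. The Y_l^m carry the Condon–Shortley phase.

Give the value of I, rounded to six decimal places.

m-sum 0 ✓  L=8 even ✓  0≤4≤4 ✓
Π(2lᵢ+1) = 5×5×9 = 225
triangle coeff Δ(2,2,4) = 1/630
Σ_t [0,0]: t=0:+1/16 = 1/16
(3j)²=2/35 [(2 2 4; 0 0 0)], sign=+1
Σ_t [0,0]: t=0:+1/144 = 1/144
(3j)²=1/18 [(2 2 4; -2 -1 3)], sign=-1
⇒ 4πI² = 5/7
I = (-1)√(5/7/(4π)) = -0.23841361

-0.238414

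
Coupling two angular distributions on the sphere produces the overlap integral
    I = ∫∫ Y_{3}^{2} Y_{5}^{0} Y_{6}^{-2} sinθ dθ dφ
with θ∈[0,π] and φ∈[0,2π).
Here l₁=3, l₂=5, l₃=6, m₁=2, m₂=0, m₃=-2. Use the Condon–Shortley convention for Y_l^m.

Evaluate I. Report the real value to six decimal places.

Rules hold: Σm=0, L=14 even, 2≤6≤8.
N = 7·11·13 = 1001
Δ = 2!·4!·8!/15! = 1/675675
Racah Σ t=0..2: t=0:+1/8640 t=1:−1/2304 t=2:+1/8640 = -7/34560
⇒ 3j(3 5 6; 0 0 0)² = 7/429, sgn -1
Racah Σ t=0..1: t=0:+1/8640 t=1:−1/13824 = 1/23040
⇒ 3j(3 5 6; 2 0 -2)² = 2/429, sgn +1
4πI² = N·(3j₀)²·(3jₘ)² = 98/1287
I = -1·√(0.0761461/4π) = -0.07784287

-0.077843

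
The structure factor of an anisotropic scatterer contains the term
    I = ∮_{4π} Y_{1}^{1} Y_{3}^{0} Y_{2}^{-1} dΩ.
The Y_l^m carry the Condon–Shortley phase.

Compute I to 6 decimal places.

0.143048

Rules hold: Σm=0, L=6 even, 2≤2≤4.
N = 3·7·5 = 105
Δ = 2!·0!·4!/7! = 1/105
Racah Σ t=1..1: t=1:−1/4 = -1/4
⇒ 3j(1 3 2; 0 0 0)² = 3/35, sgn -1
Racah Σ t=0..0: t=0:+1/12 = 1/12
⇒ 3j(1 3 2; 1 0 -1)² = 1/35, sgn -1
4πI² = N·(3j₀)²·(3jₘ)² = 9/35
I = +1·√(0.257143/4π) = 0.14304817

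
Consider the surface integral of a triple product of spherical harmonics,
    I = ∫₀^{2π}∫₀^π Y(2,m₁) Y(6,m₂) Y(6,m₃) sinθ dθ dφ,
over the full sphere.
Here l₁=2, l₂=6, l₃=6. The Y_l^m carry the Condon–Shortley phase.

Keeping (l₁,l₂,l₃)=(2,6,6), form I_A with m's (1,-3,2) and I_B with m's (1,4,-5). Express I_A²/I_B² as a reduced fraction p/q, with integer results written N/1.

Same 2,6,6: normalisation and zero-m 3j drop out of the ratio.
A: Δ: 2! 2! 10! / 15! → 1/90090; sum: t=0:+1/60480 t=1:−1/161280 = 1/96768; 3j²(2 6 6; 1 -3 2) = Δ·Π!·Σ² = 15/1001  (sign +1)
B: Δ: 2! 2! 10! / 15! → 1/90090; sum: t=0:+1/7257600 t=1:−1/725760 = -1/806400; 3j²(2 6 6; 1 4 -5) = Δ·Π!·Σ² = 27/910  (sign +1)
I_A²/I_B² = (15/1001)/(27/910) = 50/99

50/99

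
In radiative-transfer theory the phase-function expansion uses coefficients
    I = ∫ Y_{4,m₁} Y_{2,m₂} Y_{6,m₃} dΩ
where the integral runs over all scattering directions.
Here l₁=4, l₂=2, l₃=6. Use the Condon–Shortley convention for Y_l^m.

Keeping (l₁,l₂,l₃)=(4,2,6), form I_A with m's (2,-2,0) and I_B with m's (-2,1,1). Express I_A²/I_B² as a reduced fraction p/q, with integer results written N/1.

l's match ⇒ only the (l;m) 3-j factors differ between A and B.
A: triangle coeff Δ(4,2,6) = 1/6435; Σ_t [0,0]: t=0:+1/34560 = 1/34560; (3j)²=1/429 [(4 2 6; 2 -2 0)], sign=+1
B: triangle coeff Δ(4,2,6) = 1/6435; Σ_t [0,0]: t=0:+1/8640 = 1/8640; (3j)²=14/1287 [(4 2 6; -2 1 1)], sign=-1
I_A²/I_B² = (1/429)/(14/1287) = 3/14

3/14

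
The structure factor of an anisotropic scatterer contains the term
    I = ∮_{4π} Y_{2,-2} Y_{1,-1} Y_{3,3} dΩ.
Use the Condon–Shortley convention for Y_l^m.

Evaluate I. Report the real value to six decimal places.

m-sum 0 ✓  L=6 even ✓  1≤3≤3 ✓
Π(2lᵢ+1) = 5×3×7 = 105
triangle coeff Δ(2,1,3) = 1/105
Σ_t [0,0]: t=0:+1/4 = 1/4
(3j)²=3/35 [(2 1 3; 0 0 0)], sign=-1
Σ_t [0,0]: t=0:+1/48 = 1/48
(3j)²=1/7 [(2 1 3; -2 -1 3)], sign=+1
⇒ 4πI² = 9/7
I = (-1)√(9/7/(4π)) = -0.31986543

-0.319865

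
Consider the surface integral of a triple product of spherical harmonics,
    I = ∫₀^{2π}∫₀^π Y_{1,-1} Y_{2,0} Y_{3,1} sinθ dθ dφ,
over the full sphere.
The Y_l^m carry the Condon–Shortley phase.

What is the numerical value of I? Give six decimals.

m-sum 0 ✓  L=6 even ✓  1≤3≤3 ✓
Π(2lᵢ+1) = 3×5×7 = 105
triangle coeff Δ(1,2,3) = 1/105
Σ_t [0,0]: t=0:+1/4 = 1/4
(3j)²=3/35 [(1 2 3; 0 0 0)], sign=-1
Σ_t [0,0]: t=0:+1/8 = 1/8
(3j)²=2/35 [(1 2 3; -1 0 1)], sign=+1
⇒ 4πI² = 18/35
I = (-1)√(18/35/(4π)) = -0.20230066

-0.202301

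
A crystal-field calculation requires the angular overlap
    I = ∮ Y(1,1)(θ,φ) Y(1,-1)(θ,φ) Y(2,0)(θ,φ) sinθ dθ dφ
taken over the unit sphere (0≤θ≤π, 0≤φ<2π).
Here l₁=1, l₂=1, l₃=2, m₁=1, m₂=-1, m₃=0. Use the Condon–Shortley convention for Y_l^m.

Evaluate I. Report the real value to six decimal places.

Rules hold: Σm=0, L=4 even, 0≤2≤2.
N = 3·3·5 = 45
Δ = 0!·2!·2!/5! = 1/30
Racah Σ t=0..0: t=0:+1/1 = 1/1
⇒ 3j(1 1 2; 0 0 0)² = 2/15, sgn +1
Racah Σ t=0..0: t=0:+1/4 = 1/4
⇒ 3j(1 1 2; 1 -1 0)² = 1/30, sgn +1
4πI² = N·(3j₀)²·(3jₘ)² = 1/5
I = +1·√(0.2/4π) = 0.12615663

0.126157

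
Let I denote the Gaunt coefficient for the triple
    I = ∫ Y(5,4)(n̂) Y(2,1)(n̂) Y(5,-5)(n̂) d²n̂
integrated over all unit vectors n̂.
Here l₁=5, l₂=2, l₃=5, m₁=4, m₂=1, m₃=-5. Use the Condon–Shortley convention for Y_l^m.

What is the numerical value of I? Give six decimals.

-0.187924

m-sum 0 ✓  L=12 even ✓  3≤5≤7 ✓
Π(2lᵢ+1) = 11×5×11 = 605
triangle coeff Δ(5,2,5) = 1/38610
Σ_t [0,2]: t=0:+1/2880 t=1:−1/576 t=2:+1/2880 = -1/960
(3j)²=10/429 [(5 2 5; 0 0 0)], sign=+1
Σ_t [1,1]: t=1:−1/80640 = -1/80640
(3j)²=9/286 [(5 2 5; 4 1 -5)], sign=-1
⇒ 4πI² = 75/169
I = (-1)√(75/169/(4π)) = -0.18792404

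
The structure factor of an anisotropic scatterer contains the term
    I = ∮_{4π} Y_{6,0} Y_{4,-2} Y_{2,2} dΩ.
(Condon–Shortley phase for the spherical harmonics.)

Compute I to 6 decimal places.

Checks pass: Σm=0; 12 even; l₃=2∈[2,10].
(2·6+1)(2·4+1)(2·2+1) = 585
Δ: 8! 4! 0! / 13! → 1/6435
sum: t=4:+1/2304 = 1/2304
3j²(6 4 2; 0 0 0) = Δ·Π!·Σ² = 5/143  (sign +1)
sum: t=2:+1/34560 = 1/34560
3j²(6 4 2; 0 -2 2) = Δ·Π!·Σ² = 1/429  (sign +1)
combine: 4πI² = 585·5/143·1/429 = 75/1573
take √, sign +1: I = 0.06159725

0.061597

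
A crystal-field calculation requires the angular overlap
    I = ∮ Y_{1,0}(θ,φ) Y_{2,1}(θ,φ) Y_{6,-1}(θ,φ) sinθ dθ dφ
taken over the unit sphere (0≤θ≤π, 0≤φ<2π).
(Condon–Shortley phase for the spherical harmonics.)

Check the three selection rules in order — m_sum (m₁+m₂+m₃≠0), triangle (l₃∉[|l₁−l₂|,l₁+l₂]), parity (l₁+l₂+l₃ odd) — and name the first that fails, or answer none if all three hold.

azimuthal sum: 0 + 1 − 1 = 0  ✓
1 ≤ 6 ≤ 3 (triangle on l)  ✗
L = 1 + 2 + 6 = 9 (odd)

triangle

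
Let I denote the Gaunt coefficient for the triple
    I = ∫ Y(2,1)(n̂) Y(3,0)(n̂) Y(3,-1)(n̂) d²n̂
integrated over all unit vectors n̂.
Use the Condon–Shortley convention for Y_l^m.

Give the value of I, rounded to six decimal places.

-0.059471

Checks pass: Σm=0; 8 even; l₃=3∈[1,5].
(2·2+1)(2·3+1)(2·3+1) = 245
Δ: 2! 2! 4! / 9! → 1/3780
sum: t=0:+1/24 t=1:−1/4 t=2:+1/24 = -1/6
3j²(2 3 3; 0 0 0) = Δ·Π!·Σ² = 4/105  (sign +1)
sum: t=0:+1/12 t=1:−1/8 = -1/24
3j²(2 3 3; 1 0 -1) = Δ·Π!·Σ² = 1/210  (sign -1)
combine: 4πI² = 245·4/105·1/210 = 2/45
take √, sign -1: I = -0.05947080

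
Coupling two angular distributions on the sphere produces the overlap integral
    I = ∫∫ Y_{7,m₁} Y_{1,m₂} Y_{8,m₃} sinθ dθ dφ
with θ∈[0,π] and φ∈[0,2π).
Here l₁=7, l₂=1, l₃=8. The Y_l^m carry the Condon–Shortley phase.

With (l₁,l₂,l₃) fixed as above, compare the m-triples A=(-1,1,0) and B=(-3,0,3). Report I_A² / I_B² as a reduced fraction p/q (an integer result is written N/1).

28/55

Shared (l₁,l₂,l₃)=(7,1,8): N and (l;000)² cancel in I_A²/I_B².
A: Δ = 0!·14!·2!/17! = 1/2040; Racah Σ t=0..0: t=0:+1/58060800 = 1/58060800; ⇒ 3j(7 1 8; -1 1 0)² = 7/510, sgn +1
B: Δ = 0!·14!·2!/17! = 1/2040; Racah Σ t=0..0: t=0:+1/87091200 = 1/87091200; ⇒ 3j(7 1 8; -3 0 3)² = 11/408, sgn -1
I_A²/I_B² = (7/510)/(11/408) = 28/55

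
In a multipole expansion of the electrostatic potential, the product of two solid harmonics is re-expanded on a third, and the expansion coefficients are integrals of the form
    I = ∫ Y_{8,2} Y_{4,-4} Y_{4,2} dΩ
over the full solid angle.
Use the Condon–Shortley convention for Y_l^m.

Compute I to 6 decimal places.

0.022467

Checks pass: Σm=0; 16 even; l₃=4∈[4,12].
(2·8+1)(2·4+1)(2·4+1) = 1377
Δ: 8! 8! 0! / 17! → 1/218790
sum: t=4:+1/331776 = 1/331776
3j²(8 4 4; 0 0 0) = Δ·Π!·Σ² = 490/21879  (sign +1)
sum: t=0:+1/58060800 = 1/58060800
3j²(8 4 4; 2 -4 2) = Δ·Π!·Σ² = 1/4862  (sign +1)
combine: 4πI² = 1377·490/21879·1/4862 = 2205/347633
take √, sign +1: I = 0.02246668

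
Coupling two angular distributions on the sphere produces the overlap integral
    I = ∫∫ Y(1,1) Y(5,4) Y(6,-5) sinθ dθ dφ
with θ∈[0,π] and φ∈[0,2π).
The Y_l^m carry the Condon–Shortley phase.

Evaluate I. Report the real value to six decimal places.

Rules hold: Σm=0, L=12 even, 4≤6≤6.
N = 3·11·13 = 429
Δ = 0!·2!·10!/13! = 1/858
Racah Σ t=0..0: t=0:+1/14400 = 1/14400
⇒ 3j(1 5 6; 0 0 0)² = 6/143, sgn +1
Racah Σ t=0..0: t=0:+1/725760 = 1/725760
⇒ 3j(1 5 6; 1 4 -5)² = 5/78, sgn -1
4πI² = N·(3j₀)²·(3jₘ)² = 15/13
I = -1·√(1.15385/4π) = -0.30301841

-0.303018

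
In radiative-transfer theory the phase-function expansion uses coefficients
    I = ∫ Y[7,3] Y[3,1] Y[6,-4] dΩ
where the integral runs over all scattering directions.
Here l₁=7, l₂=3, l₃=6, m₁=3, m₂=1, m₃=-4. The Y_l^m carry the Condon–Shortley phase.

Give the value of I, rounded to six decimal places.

0.163772

Checks pass: Σm=0; 16 even; l₃=6∈[4,10].
(2·7+1)(2·3+1)(2·6+1) = 1365
Δ: 4! 10! 2! / 17! → 1/2042040
sum: t=1:−1/207360 t=2:+1/57600 t=3:−1/207360 = 1/129600
3j²(7 3 6; 0 0 0) = Δ·Π!·Σ² = 168/12155  (sign +1)
sum: t=2:+1/645120 t=3:−1/2177280 t=4:+1/174182400 = 191/174182400
3j²(7 3 6; 3 1 -4) = Δ·Π!·Σ² = 36481/2042040  (sign +1)
combine: 4πI² = 1365·168/12155·36481/2042040 = 766101/2272985
take √, sign +1: I = 0.16377205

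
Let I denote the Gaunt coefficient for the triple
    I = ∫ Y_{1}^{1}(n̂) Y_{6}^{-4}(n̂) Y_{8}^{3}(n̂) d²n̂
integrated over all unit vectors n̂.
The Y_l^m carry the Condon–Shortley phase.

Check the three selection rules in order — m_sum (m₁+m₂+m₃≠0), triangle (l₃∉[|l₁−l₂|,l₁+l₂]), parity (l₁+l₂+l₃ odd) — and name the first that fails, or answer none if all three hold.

m₁+m₂+m₃ = 1 − 4 + 3 = 0  ✓
triangle: |1−6|=5 ≤ l₃=8 ≤ 1+6=7  ✗
parity: l₁+l₂+l₃ = 15 is odd

triangle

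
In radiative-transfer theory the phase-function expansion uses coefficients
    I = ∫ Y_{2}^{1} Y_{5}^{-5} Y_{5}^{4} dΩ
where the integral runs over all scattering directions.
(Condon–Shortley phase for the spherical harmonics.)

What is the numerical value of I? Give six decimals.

-0.187924

m-sum 0 ✓  L=12 even ✓  3≤5≤7 ✓
Π(2lᵢ+1) = 5×11×11 = 605
triangle coeff Δ(2,5,5) = 1/38610
Σ_t [0,2]: t=0:+1/2880 t=1:−1/576 t=2:+1/2880 = -1/960
(3j)²=10/429 [(2 5 5; 0 0 0)], sign=+1
Σ_t [0,0]: t=0:+1/80640 = 1/80640
(3j)²=9/286 [(2 5 5; 1 -5 4)], sign=-1
⇒ 4πI² = 75/169
I = (-1)√(75/169/(4π)) = -0.18792404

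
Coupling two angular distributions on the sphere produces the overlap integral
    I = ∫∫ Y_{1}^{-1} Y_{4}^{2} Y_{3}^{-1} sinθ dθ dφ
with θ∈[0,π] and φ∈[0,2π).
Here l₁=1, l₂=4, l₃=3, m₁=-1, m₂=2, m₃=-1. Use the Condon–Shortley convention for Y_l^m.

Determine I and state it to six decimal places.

0.238414

m-sum 0 ✓  L=8 even ✓  3≤3≤5 ✓
Π(2lᵢ+1) = 3×9×7 = 189
triangle coeff Δ(1,4,3) = 1/252
Σ_t [1,1]: t=1:−1/36 = -1/36
(3j)²=4/63 [(1 4 3; 0 0 0)], sign=+1
Σ_t [2,2]: t=2:+1/96 = 1/96
(3j)²=5/84 [(1 4 3; -1 2 -1)], sign=+1
⇒ 4πI² = 5/7
I = (+1)√(5/7/(4π)) = 0.23841361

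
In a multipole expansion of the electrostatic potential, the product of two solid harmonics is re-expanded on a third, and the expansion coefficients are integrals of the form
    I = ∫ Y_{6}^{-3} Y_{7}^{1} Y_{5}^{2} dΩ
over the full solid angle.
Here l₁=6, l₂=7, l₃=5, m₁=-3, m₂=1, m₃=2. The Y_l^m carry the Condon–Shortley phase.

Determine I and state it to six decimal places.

0.051638

Rules hold: Σm=0, L=18 even, 1≤5≤13.
N = 13·15·11 = 2145
Δ = 8!·4!·6!/19! = 1/174594420
Racah Σ t=2..6: t=2:+1/4147200 t=3:−1/207360 t=4:+1/82944 t=5:−1/207360 t=6:+1/4147200 = 1/345600
⇒ 3j(6 7 5; 0 0 0)² = 420/46189, sgn -1
Racah Σ t=5..8: t=5:−1/622080 t=6:+1/414720 t=7:−1/2419200 t=8:+1/174182400 = 23/58060800
⇒ 3j(6 7 5; -3 1 2)² = 1587/923780, sgn -1
4πI² = N·(3j₀)²·(3jₘ)² = 499905/14919047
I = +1·√(0.0335078/4π) = 0.05163786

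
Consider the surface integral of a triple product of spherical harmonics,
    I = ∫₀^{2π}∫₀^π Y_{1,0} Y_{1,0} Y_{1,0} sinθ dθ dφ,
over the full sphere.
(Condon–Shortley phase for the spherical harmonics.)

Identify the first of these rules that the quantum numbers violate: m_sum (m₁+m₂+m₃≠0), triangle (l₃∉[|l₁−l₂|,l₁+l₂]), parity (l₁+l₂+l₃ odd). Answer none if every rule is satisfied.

Σmᵢ = 0  ✓
l₃∈[|l₁−l₂|,l₁+l₂]=[0,2], have l₃=1  ✓
Σlᵢ = 3 ⇒ odd  ✗

parity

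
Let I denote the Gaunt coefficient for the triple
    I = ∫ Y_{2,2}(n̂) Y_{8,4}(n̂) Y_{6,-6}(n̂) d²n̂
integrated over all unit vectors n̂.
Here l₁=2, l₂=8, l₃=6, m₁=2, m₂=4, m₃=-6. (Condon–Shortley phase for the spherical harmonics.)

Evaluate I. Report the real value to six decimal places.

0.008486

m-sum 0 ✓  L=16 even ✓  6≤6≤10 ✓
Π(2lᵢ+1) = 5×17×13 = 1105
triangle coeff Δ(2,8,6) = 1/30940
Σ_t [2,2]: t=2:+1/2073600 = 1/2073600
(3j)²=28/1105 [(2 8 6; 0 0 0)], sign=+1
Σ_t [0,0]: t=0:+1/11496038400 = 1/11496038400
(3j)²=1/30940 [(2 8 6; 2 4 -6)], sign=+1
⇒ 4πI² = 1/1105
I = (+1)√(1/1105/(4π)) = 0.00848621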